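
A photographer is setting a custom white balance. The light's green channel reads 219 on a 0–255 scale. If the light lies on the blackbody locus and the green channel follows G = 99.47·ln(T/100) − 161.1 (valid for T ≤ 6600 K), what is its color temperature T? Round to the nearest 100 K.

4600 K

ln t = (219 + 161.1) / 99.47 = 3.8213.
t = e^3.8213 = 45.661.
T = 100·t = 4566 K → 4600 K to the nearest 100 K.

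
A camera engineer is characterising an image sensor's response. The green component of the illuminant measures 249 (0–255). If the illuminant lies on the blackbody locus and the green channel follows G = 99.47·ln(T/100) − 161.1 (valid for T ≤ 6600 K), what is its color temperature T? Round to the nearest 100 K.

6200 K

ln t = (249 + 161.1) / 99.47 = 4.1229.
t = e^4.1229 = 61.735.
T = 100·t = 6174 K → 6200 K to the nearest 100 K.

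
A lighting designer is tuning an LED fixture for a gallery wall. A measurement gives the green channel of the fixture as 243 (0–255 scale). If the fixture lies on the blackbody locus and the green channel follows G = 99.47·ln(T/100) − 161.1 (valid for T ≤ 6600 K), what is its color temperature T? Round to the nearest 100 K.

ln t = (243 + 161.1) / 99.47 = 4.0625.
t = e^4.0625 = 58.121.
T = 100·t = 5812 K → 5800 K to the nearest 100 K.

5800 K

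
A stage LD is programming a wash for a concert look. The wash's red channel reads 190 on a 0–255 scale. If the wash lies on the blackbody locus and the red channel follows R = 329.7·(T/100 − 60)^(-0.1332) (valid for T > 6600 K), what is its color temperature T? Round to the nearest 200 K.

12200 K

(t − 60)^(-0.1332) = 190/329.7 = 0.57628.
t − 60 = 0.57628^(1/-0.1332) = 0.57628^(-7.508) = 62.667, so t = 122.667.
T = 100·t = 12267 K → 12200 K to the nearest 200 K.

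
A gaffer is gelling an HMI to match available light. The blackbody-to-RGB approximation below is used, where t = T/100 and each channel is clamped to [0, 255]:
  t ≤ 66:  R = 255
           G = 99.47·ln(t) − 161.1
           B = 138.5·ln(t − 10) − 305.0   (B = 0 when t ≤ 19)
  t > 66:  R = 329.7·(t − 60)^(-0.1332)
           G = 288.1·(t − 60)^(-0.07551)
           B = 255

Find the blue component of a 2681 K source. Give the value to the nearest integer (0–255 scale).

86

t = 2681/100 = 26.81; the t ≤ 66 branch applies.
B = 138.5·ln(26.81 − 10) − 305.0 = 138.5·ln 16.81 − 305.0 = 138.5·2.8220 − 305.0 = 85.843.
Rounded: 86.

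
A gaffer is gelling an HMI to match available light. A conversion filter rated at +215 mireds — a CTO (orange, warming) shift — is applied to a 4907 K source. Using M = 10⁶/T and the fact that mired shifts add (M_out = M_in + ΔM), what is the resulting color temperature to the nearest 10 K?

2390 K

M_in = 10⁶/4907 = 203.79 mireds.
M_out = 203.79 + (+215) = 418.79 mireds.
T_out = 10⁶/418.79 = 2387.8 K → 2390 K.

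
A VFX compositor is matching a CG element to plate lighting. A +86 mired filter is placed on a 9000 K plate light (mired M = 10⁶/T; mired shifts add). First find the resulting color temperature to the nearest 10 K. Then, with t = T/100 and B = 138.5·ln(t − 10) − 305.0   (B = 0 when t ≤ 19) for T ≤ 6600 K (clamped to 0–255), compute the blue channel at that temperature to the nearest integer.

M_in = 10⁶/9000 = 111.11; M_out = 111.11 + (+86) = 197.11.
T_out = 10⁶/197.11 = 5073.3 K → 5070 K; t = 50.7.
B = 138.5·ln(50.7 − 10) − 305.0 = 138.5·ln 40.7 − 305.0 = 138.5·3.7062 − 305.0 = 208.313.
Rounded: 208.

208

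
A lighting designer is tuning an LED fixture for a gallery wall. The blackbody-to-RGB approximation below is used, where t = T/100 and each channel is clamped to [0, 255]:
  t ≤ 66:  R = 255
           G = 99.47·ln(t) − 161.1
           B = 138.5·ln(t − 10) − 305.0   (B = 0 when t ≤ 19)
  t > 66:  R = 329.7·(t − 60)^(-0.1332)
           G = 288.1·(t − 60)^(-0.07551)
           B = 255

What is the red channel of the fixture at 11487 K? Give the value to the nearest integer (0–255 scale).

t = 11487/100 = 114.87; the t > 66 branch applies.
R = 329.7·(114.87 − 60)^(-0.1332) = 329.7·54.87^(-0.1332) = 329.7·0.58657 = 193.392.
Rounded: 193.

193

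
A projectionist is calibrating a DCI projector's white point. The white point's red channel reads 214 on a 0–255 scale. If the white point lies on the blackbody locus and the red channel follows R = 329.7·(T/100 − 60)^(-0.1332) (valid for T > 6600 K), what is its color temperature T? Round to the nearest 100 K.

8600 K

(t − 60)^(-0.1332) = 214/329.7 = 0.64907.
t − 60 = 0.64907^(1/-0.1332) = 0.64907^(-7.508) = 25.657, so t = 85.657.
T = 100·t = 8566 K → 8600 K to the nearest 100 K.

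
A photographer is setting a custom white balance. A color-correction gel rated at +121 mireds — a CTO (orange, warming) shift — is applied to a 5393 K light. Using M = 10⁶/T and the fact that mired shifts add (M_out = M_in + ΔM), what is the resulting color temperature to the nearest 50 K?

M_in = 10⁶/5393 = 185.43 mireds.
M_out = 185.43 + (+121) = 306.43 mireds.
T_out = 10⁶/306.43 = 3263.4 K → 3250 K.

3250 K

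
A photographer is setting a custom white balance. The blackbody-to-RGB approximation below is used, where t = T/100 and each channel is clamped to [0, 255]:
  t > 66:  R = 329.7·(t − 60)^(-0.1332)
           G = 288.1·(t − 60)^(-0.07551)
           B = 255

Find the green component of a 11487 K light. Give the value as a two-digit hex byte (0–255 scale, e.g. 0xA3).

t = 11487/100 = 114.87; the t > 66 branch applies.
G = 288.1·(114.87 − 60)^(-0.07551) = 288.1·54.87^(-0.07551) = 288.1·0.73903 = 212.915.
Rounded: 213; in hex, 0xD5.

0xD5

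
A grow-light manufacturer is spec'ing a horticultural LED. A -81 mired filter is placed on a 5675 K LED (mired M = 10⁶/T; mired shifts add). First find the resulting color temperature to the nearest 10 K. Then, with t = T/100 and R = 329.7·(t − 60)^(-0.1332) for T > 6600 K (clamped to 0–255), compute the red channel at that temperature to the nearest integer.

M_in = 10⁶/5675 = 176.21; M_out = 176.21 + (-81) = 95.21.
T_out = 10⁶/95.21 = 10502.9 K → 10500 K; t = 105.
R = 329.7·(105 − 60)^(-0.1332) = 329.7·45^(-0.1332) = 329.7·0.60227 = 198.569.
Rounded: 199.

199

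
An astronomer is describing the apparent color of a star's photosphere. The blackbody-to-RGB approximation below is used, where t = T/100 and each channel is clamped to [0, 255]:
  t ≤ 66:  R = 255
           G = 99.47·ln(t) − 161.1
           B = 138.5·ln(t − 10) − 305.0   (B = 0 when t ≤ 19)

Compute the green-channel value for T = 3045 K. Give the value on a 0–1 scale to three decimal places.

t = 3045/100 = 30.45; the t ≤ 66 branch applies.
G = 99.47·ln 30.45 − 161.1 = 99.47·3.4161 − 161.1 = 178.698.
On a 0–1 scale: 178.698/255 = 0.7008 → 0.701.

0.701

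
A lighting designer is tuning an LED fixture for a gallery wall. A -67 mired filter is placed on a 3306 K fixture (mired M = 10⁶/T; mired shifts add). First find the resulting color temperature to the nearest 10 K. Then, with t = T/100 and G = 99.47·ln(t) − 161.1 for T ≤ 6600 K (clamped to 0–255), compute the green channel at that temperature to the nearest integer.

212

M_in = 10⁶/3306 = 302.48; M_out = 302.48 + (-67) = 235.48.
T_out = 10⁶/235.48 = 4246.6 K → 4250 K; t = 42.5.
G = 99.47·ln 42.5 − 161.1 = 99.47·3.7495 − 161.1 = 211.863.
Rounded: 212.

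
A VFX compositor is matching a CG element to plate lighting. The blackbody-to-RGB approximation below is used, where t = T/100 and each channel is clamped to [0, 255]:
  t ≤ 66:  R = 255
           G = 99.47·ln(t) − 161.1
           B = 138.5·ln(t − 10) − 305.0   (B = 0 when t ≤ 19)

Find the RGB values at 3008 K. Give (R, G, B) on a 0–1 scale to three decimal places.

(1.000, 0.696, 0.433)

t = 3008/100 = 30.08; the t ≤ 66 branch applies.
R = 255 by definition for t ≤ 66.
G = 99.47·ln 30.08 − 161.1 = 99.47·3.4039 − 161.1 = 177.482.
B = 138.5·ln(30.08 − 10) − 305.0 = 138.5·ln 20.08 − 305.0 = 138.5·2.9997 − 305.0 = 110.462.
Dividing each by 255: (1.0000, 0.6960, 0.4332) → (1.000, 0.696, 0.433).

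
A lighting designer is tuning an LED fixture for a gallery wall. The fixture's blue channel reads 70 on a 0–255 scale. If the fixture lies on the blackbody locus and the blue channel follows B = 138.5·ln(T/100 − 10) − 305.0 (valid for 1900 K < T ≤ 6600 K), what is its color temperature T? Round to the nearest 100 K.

ln(t − 10) = (70 + 305.0) / 138.5 = 2.7076.
t − 10 = e^2.7076 = 14.993, so t = 24.993.
T = 100·t = 2499 K → 2500 K to the nearest 100 K.

2500 K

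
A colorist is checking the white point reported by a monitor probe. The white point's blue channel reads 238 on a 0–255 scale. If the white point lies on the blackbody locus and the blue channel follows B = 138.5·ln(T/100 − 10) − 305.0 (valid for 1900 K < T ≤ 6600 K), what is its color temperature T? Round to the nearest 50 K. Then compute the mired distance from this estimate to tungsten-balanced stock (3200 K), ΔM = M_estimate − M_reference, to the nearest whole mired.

-147 mireds

ln(t − 10) = (238 + 305.0) / 138.5 = 3.9206.
t − 10 = e^3.9206 = 50.430, so t = 60.430.
T = 100·t = 6043 K → 6050 K to the nearest 50 K.
M_estimate = 10⁶/6050 = 165.29; M_reference = 10⁶/3200 = 312.50.
ΔM = 165.29 − 312.50 = -147.21 → -147 mireds.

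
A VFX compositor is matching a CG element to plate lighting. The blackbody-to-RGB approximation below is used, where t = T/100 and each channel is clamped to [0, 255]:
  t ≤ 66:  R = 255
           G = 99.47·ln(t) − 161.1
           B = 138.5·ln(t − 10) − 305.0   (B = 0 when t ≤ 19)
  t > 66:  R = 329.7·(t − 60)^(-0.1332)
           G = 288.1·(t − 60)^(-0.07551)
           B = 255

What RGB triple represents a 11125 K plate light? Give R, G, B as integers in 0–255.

t = 11125/100 = 111.25; the t > 66 branch applies.
R = 329.7·(111.25 − 60)^(-0.1332) = 329.7·51.25^(-0.1332) = 329.7·0.59193 = 195.159.
G = 288.1·(111.25 − 60)^(-0.07551) = 288.1·51.25^(-0.07551) = 288.1·0.74285 = 214.015.
B = 255 by definition for t > 66.
Rounded: (195, 214, 255).

R=195, G=214, B=255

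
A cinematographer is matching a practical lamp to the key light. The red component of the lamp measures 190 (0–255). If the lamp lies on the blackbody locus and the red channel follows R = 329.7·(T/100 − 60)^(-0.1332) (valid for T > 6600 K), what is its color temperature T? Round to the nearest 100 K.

12300 K

(t − 60)^(-0.1332) = 190/329.7 = 0.57628.
t − 60 = 0.57628^(1/-0.1332) = 0.57628^(-7.508) = 62.667, so t = 122.667.
T = 100·t = 12267 K → 12300 K to the nearest 100 K.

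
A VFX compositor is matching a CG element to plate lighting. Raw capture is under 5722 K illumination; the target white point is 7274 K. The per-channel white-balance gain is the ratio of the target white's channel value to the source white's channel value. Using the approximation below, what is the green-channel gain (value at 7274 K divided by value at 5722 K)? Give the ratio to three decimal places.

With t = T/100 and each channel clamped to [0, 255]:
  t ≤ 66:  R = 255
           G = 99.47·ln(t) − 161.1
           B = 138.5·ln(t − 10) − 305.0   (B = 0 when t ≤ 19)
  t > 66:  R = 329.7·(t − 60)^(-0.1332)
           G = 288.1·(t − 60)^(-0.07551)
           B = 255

At 5722 K (t = 57.22):
  G = 99.47·ln 57.22 − 161.1 = 99.47·4.0469 − 161.1 = 241.445.
At 7274 K (t = 72.74):
  G = 288.1·(72.74 − 60)^(-0.07551) = 288.1·12.74^(-0.07551) = 288.1·0.82518 = 237.734.
Gain = 237.734 / 241.445 = 0.9846 → 0.985.

0.985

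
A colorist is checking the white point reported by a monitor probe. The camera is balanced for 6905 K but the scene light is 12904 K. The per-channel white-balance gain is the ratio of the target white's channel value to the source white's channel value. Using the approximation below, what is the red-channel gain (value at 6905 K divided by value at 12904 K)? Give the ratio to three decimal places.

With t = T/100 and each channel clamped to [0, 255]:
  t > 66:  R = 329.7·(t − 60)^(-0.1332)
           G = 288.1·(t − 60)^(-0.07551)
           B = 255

At 12904 K (t = 129.04):
  R = 329.7·(129.04 − 60)^(-0.1332) = 329.7·69.04^(-0.1332) = 329.7·0.56889 = 187.565.
At 6905 K (t = 69.05):
  R = 329.7·(69.05 − 60)^(-0.1332) = 329.7·9.05^(-0.1332) = 329.7·0.74572 = 245.863.
Gain = 245.863 / 187.565 = 1.3108 → 1.311.

1.311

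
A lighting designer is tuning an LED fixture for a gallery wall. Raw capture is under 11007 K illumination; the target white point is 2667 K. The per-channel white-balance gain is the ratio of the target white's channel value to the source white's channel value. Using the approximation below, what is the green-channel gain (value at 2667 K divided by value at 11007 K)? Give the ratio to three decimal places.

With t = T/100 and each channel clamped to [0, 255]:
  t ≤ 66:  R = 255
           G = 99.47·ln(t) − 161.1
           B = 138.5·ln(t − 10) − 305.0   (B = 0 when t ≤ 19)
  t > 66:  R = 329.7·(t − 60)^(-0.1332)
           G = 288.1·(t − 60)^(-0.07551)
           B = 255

At 11007 K (t = 110.07):
  G = 288.1·(110.07 − 60)^(-0.07551) = 288.1·50.07^(-0.07551) = 288.1·0.74416 = 214.392.
At 2667 K (t = 26.67):
  G = 99.47·ln 26.67 − 161.1 = 99.47·3.2835 − 161.1 = 165.514.
Gain = 165.514 / 214.392 = 0.7720 → 0.772.

0.772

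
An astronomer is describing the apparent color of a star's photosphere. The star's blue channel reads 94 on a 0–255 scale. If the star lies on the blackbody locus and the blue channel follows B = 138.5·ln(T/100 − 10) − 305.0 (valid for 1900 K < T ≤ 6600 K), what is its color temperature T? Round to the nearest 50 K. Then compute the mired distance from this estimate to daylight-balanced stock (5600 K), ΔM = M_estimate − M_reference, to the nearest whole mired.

ln(t − 10) = (94 + 305.0) / 138.5 = 2.8809.
t − 10 = e^2.8809 = 17.830, so t = 27.830.
T = 100·t = 2783 K → 2800 K to the nearest 50 K.
M_estimate = 10⁶/2800 = 357.14; M_reference = 10⁶/5600 = 178.57.
ΔM = 357.14 − 178.57 = 178.57 → +179 mireds.

+179 mireds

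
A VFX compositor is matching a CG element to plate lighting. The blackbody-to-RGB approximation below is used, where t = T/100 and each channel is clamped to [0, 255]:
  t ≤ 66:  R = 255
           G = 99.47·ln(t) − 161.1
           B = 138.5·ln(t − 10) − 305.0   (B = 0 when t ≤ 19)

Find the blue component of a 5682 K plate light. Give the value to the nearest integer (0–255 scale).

228

t = 5682/100 = 56.82; the t ≤ 66 branch applies.
B = 138.5·ln(56.82 − 10) − 305.0 = 138.5·ln 46.82 − 305.0 = 138.5·3.8463 − 305.0 = 227.714.
Rounded: 228.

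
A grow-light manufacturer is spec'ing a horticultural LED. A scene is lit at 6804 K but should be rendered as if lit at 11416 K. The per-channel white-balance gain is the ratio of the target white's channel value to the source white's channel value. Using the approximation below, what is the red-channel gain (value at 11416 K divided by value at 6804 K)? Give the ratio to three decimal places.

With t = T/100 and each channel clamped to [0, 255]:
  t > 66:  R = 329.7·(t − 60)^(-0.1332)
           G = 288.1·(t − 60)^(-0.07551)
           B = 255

0.776

At 6804 K (t = 68.04):
  R = 329.7·(68.04 − 60)^(-0.1332) = 329.7·8.04^(-0.1332) = 329.7·0.75756 = 249.769.
At 11416 K (t = 114.16):
  R = 329.7·(114.16 − 60)^(-0.1332) = 329.7·54.16^(-0.1332) = 329.7·0.58759 = 193.728.
Gain = 193.728 / 249.769 = 0.7756 → 0.776.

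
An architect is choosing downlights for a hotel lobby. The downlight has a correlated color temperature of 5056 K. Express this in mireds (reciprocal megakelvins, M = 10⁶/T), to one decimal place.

197.8 mireds

M = 10⁶ / 5056 = 197.785 → 197.8 mireds.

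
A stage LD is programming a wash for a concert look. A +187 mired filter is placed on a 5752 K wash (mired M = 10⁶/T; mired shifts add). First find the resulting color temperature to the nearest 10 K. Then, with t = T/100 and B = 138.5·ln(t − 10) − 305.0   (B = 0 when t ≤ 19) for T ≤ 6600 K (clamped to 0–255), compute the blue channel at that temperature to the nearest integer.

93

M_in = 10⁶/5752 = 173.85; M_out = 173.85 + (+187) = 360.85.
T_out = 10⁶/360.85 = 2771.2 K → 2770 K; t = 27.7.
B = 138.5·ln(27.7 − 10) − 305.0 = 138.5·ln 17.7 − 305.0 = 138.5·2.8736 − 305.0 = 92.989.
Rounded: 93.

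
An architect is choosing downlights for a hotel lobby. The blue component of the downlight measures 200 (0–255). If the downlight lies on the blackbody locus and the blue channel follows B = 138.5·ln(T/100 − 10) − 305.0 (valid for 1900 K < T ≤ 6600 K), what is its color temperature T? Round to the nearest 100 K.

ln(t − 10) = (200 + 305.0) / 138.5 = 3.6462.
t − 10 = e^3.6462 = 38.329, so t = 48.329.
T = 100·t = 4833 K → 4800 K to the nearest 100 K.

4800 K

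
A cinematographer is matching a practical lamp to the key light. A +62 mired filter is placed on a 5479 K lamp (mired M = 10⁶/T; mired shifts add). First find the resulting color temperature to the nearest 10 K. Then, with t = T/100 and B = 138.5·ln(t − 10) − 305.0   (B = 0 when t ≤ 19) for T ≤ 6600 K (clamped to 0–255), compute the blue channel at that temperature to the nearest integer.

170

M_in = 10⁶/5479 = 182.52; M_out = 182.52 + (+62) = 244.52.
T_out = 10⁶/244.52 = 4089.7 K → 4090 K; t = 40.9.
B = 138.5·ln(40.9 − 10) − 305.0 = 138.5·ln 30.9 − 305.0 = 138.5·3.4308 − 305.0 = 170.160.
Rounded: 170.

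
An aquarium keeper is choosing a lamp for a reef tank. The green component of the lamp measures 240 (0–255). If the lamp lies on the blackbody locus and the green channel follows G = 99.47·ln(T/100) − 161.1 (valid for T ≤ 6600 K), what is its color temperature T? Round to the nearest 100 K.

ln t = (240 + 161.1) / 99.47 = 4.0324.
t = e^4.0324 = 56.394.
T = 100·t = 5639 K → 5600 K to the nearest 100 K.

5600 K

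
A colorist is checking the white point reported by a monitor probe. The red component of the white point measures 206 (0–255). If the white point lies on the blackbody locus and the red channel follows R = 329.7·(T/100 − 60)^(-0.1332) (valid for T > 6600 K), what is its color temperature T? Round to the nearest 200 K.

(t − 60)^(-0.1332) = 206/329.7 = 0.62481.
t − 60 = 0.62481^(1/-0.1332) = 0.62481^(-7.508) = 34.152, so t = 94.152.
T = 100·t = 9415 K → 9400 K to the nearest 200 K.

9400 K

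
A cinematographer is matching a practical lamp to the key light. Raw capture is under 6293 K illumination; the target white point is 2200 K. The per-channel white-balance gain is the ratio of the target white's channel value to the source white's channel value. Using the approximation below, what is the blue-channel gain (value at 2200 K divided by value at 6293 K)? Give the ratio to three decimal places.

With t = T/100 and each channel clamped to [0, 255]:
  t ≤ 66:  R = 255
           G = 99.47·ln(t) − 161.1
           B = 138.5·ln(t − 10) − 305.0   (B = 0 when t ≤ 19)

0.160

At 6293 K (t = 62.93):
  B = 138.5·ln(62.93 − 10) − 305.0 = 138.5·ln 52.93 − 305.0 = 138.5·3.9690 − 305.0 = 244.702.
At 2200 K (t = 22):
  B = 138.5·ln(22 − 10) − 305.0 = 138.5·ln 12 − 305.0 = 138.5·2.4849 − 305.0 = 39.160.
Gain = 39.160 / 244.702 = 0.1600 → 0.160.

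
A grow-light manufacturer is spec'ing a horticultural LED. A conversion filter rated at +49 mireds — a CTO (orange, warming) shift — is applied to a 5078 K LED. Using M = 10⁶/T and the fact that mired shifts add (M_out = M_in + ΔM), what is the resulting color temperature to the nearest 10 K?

M_in = 10⁶/5078 = 196.93 mireds.
M_out = 196.93 + (+49) = 245.93 mireds.
T_out = 10⁶/245.93 = 4066.2 K → 4070 K.

4070 K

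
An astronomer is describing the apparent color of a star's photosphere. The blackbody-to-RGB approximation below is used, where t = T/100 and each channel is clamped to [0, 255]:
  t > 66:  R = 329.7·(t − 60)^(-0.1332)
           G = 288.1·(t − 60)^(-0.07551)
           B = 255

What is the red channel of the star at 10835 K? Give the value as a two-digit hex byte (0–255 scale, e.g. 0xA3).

t = 10835/100 = 108.35; the t > 66 branch applies.
R = 329.7·(108.35 − 60)^(-0.1332) = 329.7·48.35^(-0.1332) = 329.7·0.59654 = 196.679.
Rounded: 197; in hex, 0xC5.

0xC5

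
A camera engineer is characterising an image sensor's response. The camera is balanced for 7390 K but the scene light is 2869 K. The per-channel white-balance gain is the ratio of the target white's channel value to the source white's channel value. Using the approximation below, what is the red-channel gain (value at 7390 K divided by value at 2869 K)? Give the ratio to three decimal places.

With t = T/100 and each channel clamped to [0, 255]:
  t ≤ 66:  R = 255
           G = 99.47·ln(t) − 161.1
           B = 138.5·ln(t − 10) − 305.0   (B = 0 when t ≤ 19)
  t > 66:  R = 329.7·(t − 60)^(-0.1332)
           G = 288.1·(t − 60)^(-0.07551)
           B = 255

At 2869 K (t = 28.69):
  R = 255 by definition for t ≤ 66.
At 7390 K (t = 73.9):
  R = 329.7·(73.9 − 60)^(-0.1332) = 329.7·13.9^(-0.1332) = 329.7·0.70429 = 232.204.
Gain = 232.204 / 255.000 = 0.9106 → 0.911.

0.911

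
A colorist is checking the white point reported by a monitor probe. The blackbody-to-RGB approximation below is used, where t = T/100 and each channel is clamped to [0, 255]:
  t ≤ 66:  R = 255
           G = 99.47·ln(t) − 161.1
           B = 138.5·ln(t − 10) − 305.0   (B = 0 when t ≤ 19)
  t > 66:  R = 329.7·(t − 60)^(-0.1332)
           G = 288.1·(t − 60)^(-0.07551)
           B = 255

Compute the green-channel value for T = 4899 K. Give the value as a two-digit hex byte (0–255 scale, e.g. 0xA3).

0xE2

t = 4899/100 = 48.99; the t ≤ 66 branch applies.
G = 99.47·ln 48.99 − 161.1 = 99.47·3.8916 − 161.1 = 225.999.
Rounded: 226; in hex, 0xE2.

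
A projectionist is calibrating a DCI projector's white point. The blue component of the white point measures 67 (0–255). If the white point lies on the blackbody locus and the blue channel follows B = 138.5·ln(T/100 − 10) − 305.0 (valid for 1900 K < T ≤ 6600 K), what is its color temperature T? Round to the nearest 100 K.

2500 K

ln(t − 10) = (67 + 305.0) / 138.5 = 2.6859.
t − 10 = e^2.6859 = 14.672, so t = 24.672.
T = 100·t = 2467 K → 2500 K to the nearest 100 K.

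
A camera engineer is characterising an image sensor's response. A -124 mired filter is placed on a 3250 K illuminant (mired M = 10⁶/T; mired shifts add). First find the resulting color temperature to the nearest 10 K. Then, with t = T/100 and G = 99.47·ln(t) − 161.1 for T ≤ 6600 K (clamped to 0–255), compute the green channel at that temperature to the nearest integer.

M_in = 10⁶/3250 = 307.69; M_out = 307.69 + (-124) = 183.69.
T_out = 10⁶/183.69 = 5443.9 K → 5440 K; t = 54.4.
G = 99.47·ln 54.4 − 161.1 = 99.47·3.9964 − 161.1 = 236.418.
Rounded: 236.

236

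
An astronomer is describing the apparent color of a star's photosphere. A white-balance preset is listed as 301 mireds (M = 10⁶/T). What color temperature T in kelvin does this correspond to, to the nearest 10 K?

T = 10⁶ / 301 = 3322.26 K → 3320 K.

3320 K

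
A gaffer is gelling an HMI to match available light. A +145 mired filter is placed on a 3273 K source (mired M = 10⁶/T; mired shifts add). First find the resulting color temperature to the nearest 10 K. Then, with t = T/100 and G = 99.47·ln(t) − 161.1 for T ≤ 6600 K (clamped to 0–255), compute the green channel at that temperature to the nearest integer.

147

M_in = 10⁶/3273 = 305.53; M_out = 305.53 + (+145) = 450.53.
T_out = 10⁶/450.53 = 2219.6 K → 2220 K; t = 22.2.
G = 99.47·ln 22.2 − 161.1 = 99.47·3.1001 − 161.1 = 147.266.
Rounded: 147.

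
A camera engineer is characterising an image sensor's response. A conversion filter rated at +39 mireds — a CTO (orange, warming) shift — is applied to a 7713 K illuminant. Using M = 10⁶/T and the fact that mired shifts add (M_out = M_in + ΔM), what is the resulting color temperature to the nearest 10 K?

5930 K

M_in = 10⁶/7713 = 129.65 mireds.
M_out = 129.65 + (+39) = 168.65 mireds.
T_out = 10⁶/168.65 = 5929.4 K → 5930 K.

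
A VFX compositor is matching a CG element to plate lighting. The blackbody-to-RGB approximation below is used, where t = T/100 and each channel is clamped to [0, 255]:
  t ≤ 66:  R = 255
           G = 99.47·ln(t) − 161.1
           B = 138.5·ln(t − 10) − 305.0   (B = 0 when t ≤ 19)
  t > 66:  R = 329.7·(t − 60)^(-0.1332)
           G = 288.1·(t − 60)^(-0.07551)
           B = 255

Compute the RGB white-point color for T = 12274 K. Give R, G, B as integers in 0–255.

R=190, G=211, B=255

t = 12274/100 = 122.74; the t > 66 branch applies.
R = 329.7·(122.74 − 60)^(-0.1332) = 329.7·62.74^(-0.1332) = 329.7·0.57619 = 189.970.
G = 288.1·(122.74 − 60)^(-0.07551) = 288.1·62.74^(-0.07551) = 288.1·0.73159 = 210.771.
B = 255 by definition for t > 66.
Rounded: (190, 211, 255).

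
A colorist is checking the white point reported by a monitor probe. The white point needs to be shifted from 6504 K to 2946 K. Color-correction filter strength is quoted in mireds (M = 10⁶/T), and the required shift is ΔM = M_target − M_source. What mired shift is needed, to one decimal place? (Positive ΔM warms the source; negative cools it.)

+185.7 mireds

M_source = 10⁶/6504 = 153.752; M_target = 10⁶/2946 = 339.443.
ΔM = 339.443 − 153.752 = 185.692 → +185.7 mireds, a warming shift.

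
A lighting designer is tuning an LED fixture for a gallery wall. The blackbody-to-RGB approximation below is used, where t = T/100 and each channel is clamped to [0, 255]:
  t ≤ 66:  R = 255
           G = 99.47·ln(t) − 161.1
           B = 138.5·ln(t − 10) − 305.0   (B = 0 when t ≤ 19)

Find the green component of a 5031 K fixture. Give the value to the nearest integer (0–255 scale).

229

t = 5031/100 = 50.31; the t ≤ 66 branch applies.
G = 99.47·ln 50.31 − 161.1 = 99.47·3.9182 − 161.1 = 228.644.
Rounded: 229.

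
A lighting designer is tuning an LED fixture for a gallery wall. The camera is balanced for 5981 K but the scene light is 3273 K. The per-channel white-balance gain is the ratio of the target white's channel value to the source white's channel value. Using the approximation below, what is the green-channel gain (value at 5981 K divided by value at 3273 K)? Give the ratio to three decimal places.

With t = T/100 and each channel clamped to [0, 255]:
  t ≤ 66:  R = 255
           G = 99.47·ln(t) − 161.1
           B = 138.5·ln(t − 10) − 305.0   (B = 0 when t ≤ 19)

1.323

At 3273 K (t = 32.73):
  G = 99.47·ln 32.73 − 161.1 = 99.47·3.4883 − 161.1 = 185.880.
At 5981 K (t = 59.81):
  G = 99.47·ln 59.81 − 161.1 = 99.47·4.0912 − 161.1 = 245.849.
Gain = 245.849 / 185.880 = 1.3226 → 1.323.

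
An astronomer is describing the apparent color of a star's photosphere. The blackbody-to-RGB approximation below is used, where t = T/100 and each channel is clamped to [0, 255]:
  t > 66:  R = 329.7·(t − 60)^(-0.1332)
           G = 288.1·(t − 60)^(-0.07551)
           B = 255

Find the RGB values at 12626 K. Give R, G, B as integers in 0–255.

R=189, G=210, B=255

t = 12626/100 = 126.26; the t > 66 branch applies.
R = 329.7·(126.26 − 60)^(-0.1332) = 329.7·66.26^(-0.1332) = 329.7·0.57202 = 188.594.
G = 288.1·(126.26 − 60)^(-0.07551) = 288.1·66.26^(-0.07551) = 288.1·0.72858 = 209.904.
B = 255 by definition for t > 66.
Rounded: (189, 210, 255).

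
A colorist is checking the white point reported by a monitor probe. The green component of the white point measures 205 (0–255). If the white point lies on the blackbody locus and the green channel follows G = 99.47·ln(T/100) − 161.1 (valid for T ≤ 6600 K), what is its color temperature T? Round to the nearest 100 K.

4000 K

ln t = (205 + 161.1) / 99.47 = 3.6805.
t = e^3.6805 = 39.666.
T = 100·t = 3967 K → 4000 K to the nearest 100 K.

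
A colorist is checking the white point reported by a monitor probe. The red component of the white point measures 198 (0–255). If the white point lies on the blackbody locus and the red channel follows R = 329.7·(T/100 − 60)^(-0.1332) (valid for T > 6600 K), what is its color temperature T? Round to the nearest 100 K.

10600 K

(t − 60)^(-0.1332) = 198/329.7 = 0.60055.
t − 60 = 0.60055^(1/-0.1332) = 0.60055^(-7.508) = 45.980, so t = 105.980.
T = 100·t = 10598 K → 10600 K to the nearest 100 K.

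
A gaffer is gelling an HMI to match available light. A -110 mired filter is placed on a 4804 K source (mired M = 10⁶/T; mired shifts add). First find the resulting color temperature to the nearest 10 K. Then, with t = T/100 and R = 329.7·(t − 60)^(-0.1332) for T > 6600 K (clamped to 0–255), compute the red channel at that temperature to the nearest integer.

M_in = 10⁶/4804 = 208.16; M_out = 208.16 + (-110) = 98.16.
T_out = 10⁶/98.16 = 10187.5 K → 10190 K; t = 101.9.
R = 329.7·(101.9 − 60)^(-0.1332) = 329.7·41.9^(-0.1332) = 329.7·0.60802 = 200.466.
Rounded: 200.

200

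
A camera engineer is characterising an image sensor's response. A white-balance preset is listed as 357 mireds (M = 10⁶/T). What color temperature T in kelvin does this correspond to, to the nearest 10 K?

T = 10⁶ / 357 = 2801.12 K → 2800 K.

2800 K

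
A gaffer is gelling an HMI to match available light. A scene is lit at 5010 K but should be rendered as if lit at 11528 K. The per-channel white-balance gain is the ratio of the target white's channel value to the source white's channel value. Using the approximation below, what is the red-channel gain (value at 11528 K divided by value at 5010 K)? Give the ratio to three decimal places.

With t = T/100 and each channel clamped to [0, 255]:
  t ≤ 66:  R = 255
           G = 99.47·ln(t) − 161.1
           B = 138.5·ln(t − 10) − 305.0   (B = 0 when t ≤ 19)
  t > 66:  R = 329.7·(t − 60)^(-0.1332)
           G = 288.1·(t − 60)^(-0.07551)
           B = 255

At 5010 K (t = 50.1):
  R = 255 by definition for t ≤ 66.
At 11528 K (t = 115.28):
  R = 329.7·(115.28 − 60)^(-0.1332) = 329.7·55.28^(-0.1332) = 329.7·0.58599 = 193.201.
Gain = 193.201 / 255.000 = 0.7577 → 0.758.

0.758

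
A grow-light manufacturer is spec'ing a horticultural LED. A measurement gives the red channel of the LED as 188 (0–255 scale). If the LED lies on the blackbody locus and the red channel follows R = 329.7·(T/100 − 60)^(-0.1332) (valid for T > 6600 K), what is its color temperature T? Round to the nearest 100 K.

(t − 60)^(-0.1332) = 188/329.7 = 0.57022.
t − 60 = 0.57022^(1/-0.1332) = 0.57022^(-7.508) = 67.848, so t = 127.848.
T = 100·t = 12785 K → 12800 K to the nearest 100 K.

12800 K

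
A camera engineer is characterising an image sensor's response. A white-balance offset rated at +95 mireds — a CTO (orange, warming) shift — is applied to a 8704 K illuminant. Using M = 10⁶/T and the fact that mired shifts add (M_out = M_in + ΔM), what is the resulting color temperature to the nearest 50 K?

4750 K

M_in = 10⁶/8704 = 114.89 mireds.
M_out = 114.89 + (+95) = 209.89 mireds.
T_out = 10⁶/209.89 = 4764.4 K → 4750 K.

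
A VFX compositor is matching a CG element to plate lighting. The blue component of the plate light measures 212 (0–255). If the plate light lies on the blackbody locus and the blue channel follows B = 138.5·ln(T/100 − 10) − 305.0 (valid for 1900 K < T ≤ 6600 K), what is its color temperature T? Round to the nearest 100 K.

ln(t − 10) = (212 + 305.0) / 138.5 = 3.7329.
t − 10 = e^3.7329 = 41.798, so t = 51.798.
T = 100·t = 5180 K → 5200 K to the nearest 100 K.

5200 K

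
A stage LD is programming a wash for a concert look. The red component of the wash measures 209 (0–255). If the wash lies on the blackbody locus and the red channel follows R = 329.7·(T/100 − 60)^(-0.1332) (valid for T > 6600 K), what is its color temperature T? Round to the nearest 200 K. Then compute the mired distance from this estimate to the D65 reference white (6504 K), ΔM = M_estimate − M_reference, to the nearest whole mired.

(t − 60)^(-0.1332) = 209/329.7 = 0.63391.
t − 60 = 0.63391^(1/-0.1332) = 0.63391^(-7.508) = 30.639, so t = 90.639.
T = 100·t = 9064 K → 9000 K to the nearest 200 K.
M_estimate = 10⁶/9000 = 111.11; M_reference = 10⁶/6504 = 153.75.
ΔM = 111.11 − 153.75 = -42.64 → -43 mireds.

-43 mireds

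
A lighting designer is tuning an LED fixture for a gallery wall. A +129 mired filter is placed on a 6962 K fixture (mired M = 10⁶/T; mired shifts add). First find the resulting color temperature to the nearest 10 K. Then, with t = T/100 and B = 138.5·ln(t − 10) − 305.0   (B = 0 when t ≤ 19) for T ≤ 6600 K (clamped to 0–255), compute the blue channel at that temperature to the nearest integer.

150

M_in = 10⁶/6962 = 143.64; M_out = 143.64 + (+129) = 272.64.
T_out = 10⁶/272.64 = 3667.9 K → 3670 K; t = 36.7.
B = 138.5·ln(36.7 − 10) − 305.0 = 138.5·ln 26.7 − 305.0 = 138.5·3.2847 − 305.0 = 149.926.
Rounded: 150.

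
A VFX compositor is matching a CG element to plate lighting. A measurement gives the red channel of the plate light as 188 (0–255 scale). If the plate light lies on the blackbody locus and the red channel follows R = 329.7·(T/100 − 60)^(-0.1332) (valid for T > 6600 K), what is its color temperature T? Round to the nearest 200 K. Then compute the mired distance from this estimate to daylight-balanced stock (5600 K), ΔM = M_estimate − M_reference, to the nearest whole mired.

(t − 60)^(-0.1332) = 188/329.7 = 0.57022.
t − 60 = 0.57022^(1/-0.1332) = 0.57022^(-7.508) = 67.848, so t = 127.848.
T = 100·t = 12785 K → 12800 K to the nearest 200 K.
M_estimate = 10⁶/12800 = 78.12; M_reference = 10⁶/5600 = 178.57.
ΔM = 78.12 − 178.57 = -100.45 → -100 mireds.

-100 mireds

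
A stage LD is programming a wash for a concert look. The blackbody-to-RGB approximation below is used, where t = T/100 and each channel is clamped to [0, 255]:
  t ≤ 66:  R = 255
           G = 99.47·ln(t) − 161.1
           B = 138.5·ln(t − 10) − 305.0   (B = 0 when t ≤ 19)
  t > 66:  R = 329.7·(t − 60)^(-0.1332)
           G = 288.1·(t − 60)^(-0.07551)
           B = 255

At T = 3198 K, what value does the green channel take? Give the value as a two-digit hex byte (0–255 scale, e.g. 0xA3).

0xB8

t = 3198/100 = 31.98; the t ≤ 66 branch applies.
G = 99.47·ln 31.98 − 161.1 = 99.47·3.4651 − 161.1 = 183.575.
Rounded: 184; in hex, 0xB8.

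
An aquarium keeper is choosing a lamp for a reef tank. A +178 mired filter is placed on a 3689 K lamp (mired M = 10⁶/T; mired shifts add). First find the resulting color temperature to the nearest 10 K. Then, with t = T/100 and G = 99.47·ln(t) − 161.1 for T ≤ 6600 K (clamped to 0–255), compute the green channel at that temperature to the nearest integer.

M_in = 10⁶/3689 = 271.08; M_out = 271.08 + (+178) = 449.08.
T_out = 10⁶/449.08 = 2226.8 K → 2230 K; t = 22.3.
G = 99.47·ln 22.3 − 161.1 = 99.47·3.1046 − 161.1 = 147.713.
Rounded: 148.

148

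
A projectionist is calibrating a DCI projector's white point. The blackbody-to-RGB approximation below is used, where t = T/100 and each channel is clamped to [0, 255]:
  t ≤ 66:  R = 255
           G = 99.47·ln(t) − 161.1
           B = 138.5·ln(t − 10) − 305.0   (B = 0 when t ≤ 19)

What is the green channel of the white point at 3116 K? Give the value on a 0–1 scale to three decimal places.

t = 3116/100 = 31.16; the t ≤ 66 branch applies.
G = 99.47·ln 31.16 − 161.1 = 99.47·3.4391 − 161.1 = 180.991.
On a 0–1 scale: 180.991/255 = 0.7098 → 0.710.

0.710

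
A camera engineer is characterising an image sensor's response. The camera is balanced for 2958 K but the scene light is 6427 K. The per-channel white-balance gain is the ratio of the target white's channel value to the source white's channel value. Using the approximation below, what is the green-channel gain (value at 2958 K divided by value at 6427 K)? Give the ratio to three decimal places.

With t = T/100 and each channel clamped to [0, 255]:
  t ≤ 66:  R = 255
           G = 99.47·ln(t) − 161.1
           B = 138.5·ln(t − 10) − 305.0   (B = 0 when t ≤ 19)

At 6427 K (t = 64.27):
  G = 99.47·ln 64.27 − 161.1 = 99.47·4.1631 − 161.1 = 253.003.
At 2958 K (t = 29.58):
  G = 99.47·ln 29.58 − 161.1 = 99.47·3.3871 − 161.1 = 175.815.
Gain = 175.815 / 253.003 = 0.6949 → 0.695.

0.695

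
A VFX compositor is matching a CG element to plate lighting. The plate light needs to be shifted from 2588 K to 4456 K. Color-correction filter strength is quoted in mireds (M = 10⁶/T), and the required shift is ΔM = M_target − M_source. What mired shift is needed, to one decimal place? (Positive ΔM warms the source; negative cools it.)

-162.0 mireds

M_source = 10⁶/2588 = 386.399; M_target = 10⁶/4456 = 224.417.
ΔM = 224.417 − 386.399 = -161.982 → -162.0 mireds, a cooling shift.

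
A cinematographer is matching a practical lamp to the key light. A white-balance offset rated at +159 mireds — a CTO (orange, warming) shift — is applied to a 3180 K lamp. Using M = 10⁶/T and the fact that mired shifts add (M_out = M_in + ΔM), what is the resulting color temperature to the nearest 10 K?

M_in = 10⁶/3180 = 314.47 mireds.
M_out = 314.47 + (+159) = 473.47 mireds.
T_out = 10⁶/473.47 = 2112.1 K → 2110 K.

2110 K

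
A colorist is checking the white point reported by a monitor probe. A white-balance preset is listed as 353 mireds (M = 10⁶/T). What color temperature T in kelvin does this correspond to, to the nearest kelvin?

T = 10⁶ / 353 = 2832.86 K → 2833 K.

2833 K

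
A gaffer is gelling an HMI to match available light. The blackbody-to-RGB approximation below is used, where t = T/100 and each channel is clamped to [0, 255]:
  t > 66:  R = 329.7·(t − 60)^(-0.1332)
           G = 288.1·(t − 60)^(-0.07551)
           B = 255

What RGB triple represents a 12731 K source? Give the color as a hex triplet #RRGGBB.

#BCD2FF

t = 12731/100 = 127.31; the t > 66 branch applies.
R = 329.7·(127.31 − 60)^(-0.1332) = 329.7·67.31^(-0.1332) = 329.7·0.57082 = 188.200.
G = 288.1·(127.31 − 60)^(-0.07551) = 288.1·67.31^(-0.07551) = 288.1·0.72772 = 209.655.
B = 255 by definition for t > 66.
Rounded: (188, 210, 255).
In hex: #BCD2FF.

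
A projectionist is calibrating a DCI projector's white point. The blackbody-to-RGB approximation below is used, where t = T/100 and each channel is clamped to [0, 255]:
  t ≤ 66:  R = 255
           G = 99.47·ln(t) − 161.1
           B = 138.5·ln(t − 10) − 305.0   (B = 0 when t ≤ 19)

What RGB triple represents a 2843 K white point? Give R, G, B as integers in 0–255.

R=255, G=172, B=99

t = 2843/100 = 28.43; the t ≤ 66 branch applies.
R = 255 by definition for t ≤ 66.
G = 99.47·ln 28.43 − 161.1 = 99.47·3.3474 − 161.1 = 171.870.
B = 138.5·ln(28.43 − 10) − 305.0 = 138.5·ln 18.43 − 305.0 = 138.5·2.9140 − 305.0 = 98.586.
Rounded: (255, 172, 99).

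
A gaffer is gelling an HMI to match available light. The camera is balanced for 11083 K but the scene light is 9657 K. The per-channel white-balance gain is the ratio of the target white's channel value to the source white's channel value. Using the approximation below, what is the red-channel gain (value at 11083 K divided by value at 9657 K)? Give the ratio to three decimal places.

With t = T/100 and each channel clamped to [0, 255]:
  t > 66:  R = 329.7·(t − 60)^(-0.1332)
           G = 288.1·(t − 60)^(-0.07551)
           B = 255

0.957

At 9657 K (t = 96.57):
  R = 329.7·(96.57 − 60)^(-0.1332) = 329.7·36.57^(-0.1332) = 329.7·0.61914 = 204.132.
At 11083 K (t = 110.83):
  R = 329.7·(110.83 − 60)^(-0.1332) = 329.7·50.83^(-0.1332) = 329.7·0.59258 = 195.373.
Gain = 195.373 / 204.132 = 0.9571 → 0.957.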